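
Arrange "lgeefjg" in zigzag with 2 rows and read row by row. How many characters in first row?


Zigzag "lgeefjg" into 2 rows:
Placing characters:
  'l' => row 0
  'g' => row 1
  'e' => row 0
  'e' => row 1
  'f' => row 0
  'j' => row 1
  'g' => row 0
Rows:
  Row 0: "lefg"
  Row 1: "gej"
First row length: 4

4


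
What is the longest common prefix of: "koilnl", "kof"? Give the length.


Words: koilnl, kof
  Position 0: all 'k' => match
  Position 1: all 'o' => match
  Position 2: ('i', 'f') => mismatch, stop
LCP = "ko" (length 2)

2


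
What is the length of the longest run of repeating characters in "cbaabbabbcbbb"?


Input: "cbaabbabbcbbb"
Scanning for longest run:
  Position 1 ('b'): new char, reset run to 1
  Position 2 ('a'): new char, reset run to 1
  Position 3 ('a'): continues run of 'a', length=2
  Position 4 ('b'): new char, reset run to 1
  Position 5 ('b'): continues run of 'b', length=2
  Position 6 ('a'): new char, reset run to 1
  Position 7 ('b'): new char, reset run to 1
  Position 8 ('b'): continues run of 'b', length=2
  Position 9 ('c'): new char, reset run to 1
  Position 10 ('b'): new char, reset run to 1
  Position 11 ('b'): continues run of 'b', length=2
  Position 12 ('b'): continues run of 'b', length=3
Longest run: 'b' with length 3

3


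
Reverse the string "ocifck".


Input: ocifck
Reading characters right to left:
  Position 5: 'k'
  Position 4: 'c'
  Position 3: 'f'
  Position 2: 'i'
  Position 1: 'c'
  Position 0: 'o'
Reversed: kcfico

kcfico


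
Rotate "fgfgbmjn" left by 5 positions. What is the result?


Input: "fgfgbmjn", rotate left by 5
First 5 characters: "fgfgb"
Remaining characters: "mjn"
Concatenate remaining + first: "mjn" + "fgfgb" = "mjnfgfgb"

mjnfgfgb


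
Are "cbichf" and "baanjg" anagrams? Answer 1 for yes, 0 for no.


Strings: "cbichf", "baanjg"
Sorted first:  bccfhi
Sorted second: aabgjn
Differ at position 0: 'b' vs 'a' => not anagrams

0


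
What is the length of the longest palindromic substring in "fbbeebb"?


Input: "fbbeebb"
Checking substrings for palindromes:
  [1:7] "bbeebb" (len 6) => palindrome
  [2:6] "beeb" (len 4) => palindrome
  [1:3] "bb" (len 2) => palindrome
  [3:5] "ee" (len 2) => palindrome
  [5:7] "bb" (len 2) => palindrome
Longest palindromic substring: "bbeebb" with length 6

6


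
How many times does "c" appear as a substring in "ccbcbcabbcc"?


Searching for "c" in "ccbcbcabbcc"
Scanning each position:
  Position 0: "c" => MATCH
  Position 1: "c" => MATCH
  Position 2: "b" => no
  Position 3: "c" => MATCH
  Position 4: "b" => no
  Position 5: "c" => MATCH
  Position 6: "a" => no
  Position 7: "b" => no
  Position 8: "b" => no
  Position 9: "c" => MATCH
  Position 10: "c" => MATCH
Total occurrences: 6

6


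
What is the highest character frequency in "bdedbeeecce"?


Input: bdedbeeecce
Character counts:
  'b': 2
  'c': 2
  'd': 2
  'e': 5
Maximum frequency: 5

5


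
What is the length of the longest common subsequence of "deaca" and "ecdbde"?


LCS of "deaca" and "ecdbde"
DP table:
           e    c    d    b    d    e
      0    0    0    0    0    0    0
  d   0    0    0    1    1    1    1
  e   0    1    1    1    1    1    2
  a   0    1    1    1    1    1    2
  c   0    1    2    2    2    2    2
  a   0    1    2    2    2    2    2
LCS length = dp[5][6] = 2

2


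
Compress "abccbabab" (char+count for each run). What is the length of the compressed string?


Input: abccbabab
Runs:
  'a' x 1 => "a1"
  'b' x 1 => "b1"
  'c' x 2 => "c2"
  'b' x 1 => "b1"
  'a' x 1 => "a1"
  'b' x 1 => "b1"
  'a' x 1 => "a1"
  'b' x 1 => "b1"
Compressed: "a1b1c2b1a1b1a1b1"
Compressed length: 16

16


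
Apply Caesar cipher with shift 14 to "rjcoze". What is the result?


Caesar cipher: shift "rjcoze" by 14
  'r' (pos 17) + 14 = pos 5 = 'f'
  'j' (pos 9) + 14 = pos 23 = 'x'
  'c' (pos 2) + 14 = pos 16 = 'q'
  'o' (pos 14) + 14 = pos 2 = 'c'
  'z' (pos 25) + 14 = pos 13 = 'n'
  'e' (pos 4) + 14 = pos 18 = 's'
Result: fxqcns

fxqcns


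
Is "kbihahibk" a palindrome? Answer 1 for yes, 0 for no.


Input: kbihahibk
Reversed: kbihahibk
  Compare pos 0 ('k') with pos 8 ('k'): match
  Compare pos 1 ('b') with pos 7 ('b'): match
  Compare pos 2 ('i') with pos 6 ('i'): match
  Compare pos 3 ('h') with pos 5 ('h'): match
Result: palindrome

1


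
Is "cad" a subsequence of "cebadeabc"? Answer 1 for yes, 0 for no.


Check if "cad" is a subsequence of "cebadeabc"
Greedy scan:
  Position 0 ('c'): matches sub[0] = 'c'
  Position 1 ('e'): no match needed
  Position 2 ('b'): no match needed
  Position 3 ('a'): matches sub[1] = 'a'
  Position 4 ('d'): matches sub[2] = 'd'
  Position 5 ('e'): no match needed
  Position 6 ('a'): no match needed
  Position 7 ('b'): no match needed
  Position 8 ('c'): no match needed
All 3 characters matched => is a subsequence

1


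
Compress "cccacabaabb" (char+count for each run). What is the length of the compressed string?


Input: cccacabaabb
Runs:
  'c' x 3 => "c3"
  'a' x 1 => "a1"
  'c' x 1 => "c1"
  'a' x 1 => "a1"
  'b' x 1 => "b1"
  'a' x 2 => "a2"
  'b' x 2 => "b2"
Compressed: "c3a1c1a1b1a2b2"
Compressed length: 14

14


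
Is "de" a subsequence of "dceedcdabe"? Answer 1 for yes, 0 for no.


Check if "de" is a subsequence of "dceedcdabe"
Greedy scan:
  Position 0 ('d'): matches sub[0] = 'd'
  Position 1 ('c'): no match needed
  Position 2 ('e'): matches sub[1] = 'e'
  Position 3 ('e'): no match needed
  Position 4 ('d'): no match needed
  Position 5 ('c'): no match needed
  Position 6 ('d'): no match needed
  Position 7 ('a'): no match needed
  Position 8 ('b'): no match needed
  Position 9 ('e'): no match needed
All 2 characters matched => is a subsequence

1


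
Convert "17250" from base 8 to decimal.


Input: "17250" in base 8
Positional expansion:
  Digit '1' (value 1) x 8^4 = 4096
  Digit '7' (value 7) x 8^3 = 3584
  Digit '2' (value 2) x 8^2 = 128
  Digit '5' (value 5) x 8^1 = 40
  Digit '0' (value 0) x 8^0 = 0
Sum = 7848

7848


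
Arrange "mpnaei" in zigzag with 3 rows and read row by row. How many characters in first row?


Zigzag "mpnaei" into 3 rows:
Placing characters:
  'm' => row 0
  'p' => row 1
  'n' => row 2
  'a' => row 1
  'e' => row 0
  'i' => row 1
Rows:
  Row 0: "me"
  Row 1: "pai"
  Row 2: "n"
First row length: 2

2


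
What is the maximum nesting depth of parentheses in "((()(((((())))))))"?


Input: "((()(((((())))))))"
Tracking depth:
  Position 0 '(': depth becomes 1
  Position 1 '(': depth becomes 2
  Position 2 '(': depth becomes 3
  Position 3 ')': depth becomes 2
  Position 4 '(': depth becomes 3
  Position 5 '(': depth becomes 4
  Position 6 '(': depth becomes 5
  Position 7 '(': depth becomes 6
  Position 8 '(': depth becomes 7
  Position 9 '(': depth becomes 8
  Position 10 ')': depth becomes 7
  Position 11 ')': depth becomes 6
  Position 12 ')': depth becomes 5
  Position 13 ')': depth becomes 4
  Position 14 ')': depth becomes 3
  Position 15 ')': depth becomes 2
  Position 16 ')': depth becomes 1
  Position 17 ')': depth becomes 0
Maximum depth reached: 8

8


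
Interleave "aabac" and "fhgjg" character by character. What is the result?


Interleaving "aabac" and "fhgjg":
  Position 0: 'a' from first, 'f' from second => "af"
  Position 1: 'a' from first, 'h' from second => "ah"
  Position 2: 'b' from first, 'g' from second => "bg"
  Position 3: 'a' from first, 'j' from second => "aj"
  Position 4: 'c' from first, 'g' from second => "cg"
Result: afahbgajcg

afahbgajcg


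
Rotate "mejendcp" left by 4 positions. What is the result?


Input: "mejendcp", rotate left by 4
First 4 characters: "meje"
Remaining characters: "ndcp"
Concatenate remaining + first: "ndcp" + "meje" = "ndcpmeje"

ndcpmeje


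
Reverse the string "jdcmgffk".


Input: jdcmgffk
Reading characters right to left:
  Position 7: 'k'
  Position 6: 'f'
  Position 5: 'f'
  Position 4: 'g'
  Position 3: 'm'
  Position 2: 'c'
  Position 1: 'd'
  Position 0: 'j'
Reversed: kffgmcdj

kffgmcdj


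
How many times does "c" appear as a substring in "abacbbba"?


Searching for "c" in "abacbbba"
Scanning each position:
  Position 0: "a" => no
  Position 1: "b" => no
  Position 2: "a" => no
  Position 3: "c" => MATCH
  Position 4: "b" => no
  Position 5: "b" => no
  Position 6: "b" => no
  Position 7: "a" => no
Total occurrences: 1

1


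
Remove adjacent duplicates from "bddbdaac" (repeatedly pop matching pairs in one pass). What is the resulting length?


Input: bddbdaac
Stack-based adjacent duplicate removal:
  Read 'b': push. Stack: b
  Read 'd': push. Stack: bd
  Read 'd': matches stack top 'd' => pop. Stack: b
  Read 'b': matches stack top 'b' => pop. Stack: (empty)
  Read 'd': push. Stack: d
  Read 'a': push. Stack: da
  Read 'a': matches stack top 'a' => pop. Stack: d
  Read 'c': push. Stack: dc
Final stack: "dc" (length 2)

2


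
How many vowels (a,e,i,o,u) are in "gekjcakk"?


Input: gekjcakk
Checking each character:
  'g' at position 0: consonant
  'e' at position 1: vowel (running total: 1)
  'k' at position 2: consonant
  'j' at position 3: consonant
  'c' at position 4: consonant
  'a' at position 5: vowel (running total: 2)
  'k' at position 6: consonant
  'k' at position 7: consonant
Total vowels: 2

2


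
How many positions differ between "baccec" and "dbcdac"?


Comparing "baccec" and "dbcdac" position by position:
  Position 0: 'b' vs 'd' => DIFFER
  Position 1: 'a' vs 'b' => DIFFER
  Position 2: 'c' vs 'c' => same
  Position 3: 'c' vs 'd' => DIFFER
  Position 4: 'e' vs 'a' => DIFFER
  Position 5: 'c' vs 'c' => same
Positions that differ: 4

4


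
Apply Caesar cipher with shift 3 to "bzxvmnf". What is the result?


Caesar cipher: shift "bzxvmnf" by 3
  'b' (pos 1) + 3 = pos 4 = 'e'
  'z' (pos 25) + 3 = pos 2 = 'c'
  'x' (pos 23) + 3 = pos 0 = 'a'
  'v' (pos 21) + 3 = pos 24 = 'y'
  'm' (pos 12) + 3 = pos 15 = 'p'
  'n' (pos 13) + 3 = pos 16 = 'q'
  'f' (pos 5) + 3 = pos 8 = 'i'
Result: ecaypqi

ecaypqi


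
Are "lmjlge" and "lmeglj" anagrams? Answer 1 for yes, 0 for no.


Strings: "lmjlge", "lmeglj"
Sorted first:  egjllm
Sorted second: egjllm
Sorted forms match => anagrams

1


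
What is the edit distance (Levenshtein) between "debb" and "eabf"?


Computing edit distance: "debb" -> "eabf"
DP table:
           e    a    b    f
      0    1    2    3    4
  d   1    1    2    3    4
  e   2    1    2    3    4
  b   3    2    2    2    3
  b   4    3    3    2    3
Edit distance = dp[4][4] = 3

3


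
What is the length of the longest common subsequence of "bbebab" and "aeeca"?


LCS of "bbebab" and "aeeca"
DP table:
           a    e    e    c    a
      0    0    0    0    0    0
  b   0    0    0    0    0    0
  b   0    0    0    0    0    0
  e   0    0    1    1    1    1
  b   0    0    1    1    1    1
  a   0    1    1    1    1    2
  b   0    1    1    1    1    2
LCS length = dp[6][5] = 2

2


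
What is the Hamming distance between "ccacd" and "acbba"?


Comparing "ccacd" and "acbba" position by position:
  Position 0: 'c' vs 'a' => differ
  Position 1: 'c' vs 'c' => same
  Position 2: 'a' vs 'b' => differ
  Position 3: 'c' vs 'b' => differ
  Position 4: 'd' vs 'a' => differ
Total differences (Hamming distance): 4

4


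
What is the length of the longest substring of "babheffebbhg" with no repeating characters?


Input: "babheffebbhg"
Sliding window (track last position of each char):
  Position 0 ('b'): window [0,0] length 1 -- new best
  Position 1 ('a'): window [0,1] length 2 -- new best
  Position 2 ('b'): repeat (last at 0), move window start to 1
  Position 2 ('b'): window [1,2] length 2
  Position 3 ('h'): window [1,3] length 3 -- new best
  Position 4 ('e'): window [1,4] length 4 -- new best
  Position 5 ('f'): window [1,5] length 5 -- new best
  Position 6 ('f'): repeat (last at 5), move window start to 6
  Position 6 ('f'): window [6,6] length 1
  Position 7 ('e'): window [6,7] length 2
  Position 8 ('b'): window [6,8] length 3
  Position 9 ('b'): repeat (last at 8), move window start to 9
  Position 9 ('b'): window [9,9] length 1
  Position 10 ('h'): window [9,10] length 2
  Position 11 ('g'): window [9,11] length 3
Longest substring with no repeats: "abhef" with length 5

5


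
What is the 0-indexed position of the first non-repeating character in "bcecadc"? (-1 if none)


Input: bcecadc
Character frequencies:
  'a': 1
  'b': 1
  'c': 3
  'd': 1
  'e': 1
Scanning left to right for freq == 1:
  Position 0 ('b'): unique! => answer = 0

0


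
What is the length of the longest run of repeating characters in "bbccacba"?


Input: "bbccacba"
Scanning for longest run:
  Position 1 ('b'): continues run of 'b', length=2
  Position 2 ('c'): new char, reset run to 1
  Position 3 ('c'): continues run of 'c', length=2
  Position 4 ('a'): new char, reset run to 1
  Position 5 ('c'): new char, reset run to 1
  Position 6 ('b'): new char, reset run to 1
  Position 7 ('a'): new char, reset run to 1
Longest run: 'b' with length 2

2


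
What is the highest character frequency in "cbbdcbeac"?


Input: cbbdcbeac
Character counts:
  'a': 1
  'b': 3
  'c': 3
  'd': 1
  'e': 1
Maximum frequency: 3

3


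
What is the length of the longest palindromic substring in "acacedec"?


Input: "acacedec"
Checking substrings for palindromes:
  [3:8] "cedec" (len 5) => palindrome
  [0:3] "aca" (len 3) => palindrome
  [1:4] "cac" (len 3) => palindrome
  [4:7] "ede" (len 3) => palindrome
Longest palindromic substring: "cedec" with length 5

5


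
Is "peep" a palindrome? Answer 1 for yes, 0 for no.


Input: peep
Reversed: peep
  Compare pos 0 ('p') with pos 3 ('p'): match
  Compare pos 1 ('e') with pos 2 ('e'): match
Result: palindrome

1


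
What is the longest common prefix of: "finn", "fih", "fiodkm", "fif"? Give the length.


Words: finn, fih, fiodkm, fif
  Position 0: all 'f' => match
  Position 1: all 'i' => match
  Position 2: ('n', 'h', 'o', 'f') => mismatch, stop
LCP = "fi" (length 2)

2


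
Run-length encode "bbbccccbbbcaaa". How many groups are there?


Input: bbbccccbbbcaaa
Scanning for consecutive runs:
  Group 1: 'b' x 3 (positions 0-2)
  Group 2: 'c' x 4 (positions 3-6)
  Group 3: 'b' x 3 (positions 7-9)
  Group 4: 'c' x 1 (positions 10-10)
  Group 5: 'a' x 3 (positions 11-13)
Total groups: 5

5


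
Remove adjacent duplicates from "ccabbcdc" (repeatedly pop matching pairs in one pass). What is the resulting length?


Input: ccabbcdc
Stack-based adjacent duplicate removal:
  Read 'c': push. Stack: c
  Read 'c': matches stack top 'c' => pop. Stack: (empty)
  Read 'a': push. Stack: a
  Read 'b': push. Stack: ab
  Read 'b': matches stack top 'b' => pop. Stack: a
  Read 'c': push. Stack: ac
  Read 'd': push. Stack: acd
  Read 'c': push. Stack: acdc
Final stack: "acdc" (length 4)

4


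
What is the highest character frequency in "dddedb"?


Input: dddedb
Character counts:
  'b': 1
  'd': 4
  'e': 1
Maximum frequency: 4

4


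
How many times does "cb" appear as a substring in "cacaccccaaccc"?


Searching for "cb" in "cacaccccaaccc"
Scanning each position:
  Position 0: "ca" => no
  Position 1: "ac" => no
  Position 2: "ca" => no
  Position 3: "ac" => no
  Position 4: "cc" => no
  Position 5: "cc" => no
  Position 6: "cc" => no
  Position 7: "ca" => no
  Position 8: "aa" => no
  Position 9: "ac" => no
  Position 10: "cc" => no
  Position 11: "cc" => no
Total occurrences: 0

0


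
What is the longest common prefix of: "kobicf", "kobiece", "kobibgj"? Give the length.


Words: kobicf, kobiece, kobibgj
  Position 0: all 'k' => match
  Position 1: all 'o' => match
  Position 2: all 'b' => match
  Position 3: all 'i' => match
  Position 4: ('c', 'e', 'b') => mismatch, stop
LCP = "kobi" (length 4)

4


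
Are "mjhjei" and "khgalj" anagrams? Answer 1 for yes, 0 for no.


Strings: "mjhjei", "khgalj"
Sorted first:  ehijjm
Sorted second: aghjkl
Differ at position 0: 'e' vs 'a' => not anagrams

0


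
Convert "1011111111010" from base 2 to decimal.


Input: "1011111111010" in base 2
Positional expansion:
  Digit '1' (value 1) x 2^12 = 4096
  Digit '0' (value 0) x 2^11 = 0
  Digit '1' (value 1) x 2^10 = 1024
  Digit '1' (value 1) x 2^9 = 512
  Digit '1' (value 1) x 2^8 = 256
  Digit '1' (value 1) x 2^7 = 128
  Digit '1' (value 1) x 2^6 = 64
  Digit '1' (value 1) x 2^5 = 32
  Digit '1' (value 1) x 2^4 = 16
  Digit '1' (value 1) x 2^3 = 8
  Digit '0' (value 0) x 2^2 = 0
  Digit '1' (value 1) x 2^1 = 2
  Digit '0' (value 0) x 2^0 = 0
Sum = 6138

6138


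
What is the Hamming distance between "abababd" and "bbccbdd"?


Comparing "abababd" and "bbccbdd" position by position:
  Position 0: 'a' vs 'b' => differ
  Position 1: 'b' vs 'b' => same
  Position 2: 'a' vs 'c' => differ
  Position 3: 'b' vs 'c' => differ
  Position 4: 'a' vs 'b' => differ
  Position 5: 'b' vs 'd' => differ
  Position 6: 'd' vs 'd' => same
Total differences (Hamming distance): 5

5


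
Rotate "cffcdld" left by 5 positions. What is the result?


Input: "cffcdld", rotate left by 5
First 5 characters: "cffcd"
Remaining characters: "ld"
Concatenate remaining + first: "ld" + "cffcd" = "ldcffcd"

ldcffcd


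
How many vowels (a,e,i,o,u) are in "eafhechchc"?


Input: eafhechchc
Checking each character:
  'e' at position 0: vowel (running total: 1)
  'a' at position 1: vowel (running total: 2)
  'f' at position 2: consonant
  'h' at position 3: consonant
  'e' at position 4: vowel (running total: 3)
  'c' at position 5: consonant
  'h' at position 6: consonant
  'c' at position 7: consonant
  'h' at position 8: consonant
  'c' at position 9: consonant
Total vowels: 3

3


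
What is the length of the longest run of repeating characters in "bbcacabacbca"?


Input: "bbcacabacbca"
Scanning for longest run:
  Position 1 ('b'): continues run of 'b', length=2
  Position 2 ('c'): new char, reset run to 1
  Position 3 ('a'): new char, reset run to 1
  Position 4 ('c'): new char, reset run to 1
  Position 5 ('a'): new char, reset run to 1
  Position 6 ('b'): new char, reset run to 1
  Position 7 ('a'): new char, reset run to 1
  Position 8 ('c'): new char, reset run to 1
  Position 9 ('b'): new char, reset run to 1
  Position 10 ('c'): new char, reset run to 1
  Position 11 ('a'): new char, reset run to 1
Longest run: 'b' with length 2

2


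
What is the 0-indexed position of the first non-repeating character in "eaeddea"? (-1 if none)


Input: eaeddea
Character frequencies:
  'a': 2
  'd': 2
  'e': 3
Scanning left to right for freq == 1:
  Position 0 ('e'): freq=3, skip
  Position 1 ('a'): freq=2, skip
  Position 2 ('e'): freq=3, skip
  Position 3 ('d'): freq=2, skip
  Position 4 ('d'): freq=2, skip
  Position 5 ('e'): freq=3, skip
  Position 6 ('a'): freq=2, skip
  No unique character found => answer = -1

-1


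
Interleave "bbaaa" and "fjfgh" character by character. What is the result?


Interleaving "bbaaa" and "fjfgh":
  Position 0: 'b' from first, 'f' from second => "bf"
  Position 1: 'b' from first, 'j' from second => "bj"
  Position 2: 'a' from first, 'f' from second => "af"
  Position 3: 'a' from first, 'g' from second => "ag"
  Position 4: 'a' from first, 'h' from second => "ah"
Result: bfbjafagah

bfbjafagah


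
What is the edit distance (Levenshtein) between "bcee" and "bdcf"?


Computing edit distance: "bcee" -> "bdcf"
DP table:
           b    d    c    f
      0    1    2    3    4
  b   1    0    1    2    3
  c   2    1    1    1    2
  e   3    2    2    2    2
  e   4    3    3    3    3
Edit distance = dp[4][4] = 3

3


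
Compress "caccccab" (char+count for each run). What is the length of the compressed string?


Input: caccccab
Runs:
  'c' x 1 => "c1"
  'a' x 1 => "a1"
  'c' x 4 => "c4"
  'a' x 1 => "a1"
  'b' x 1 => "b1"
Compressed: "c1a1c4a1b1"
Compressed length: 10

10


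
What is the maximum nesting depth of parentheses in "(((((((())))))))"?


Input: "(((((((())))))))"
Tracking depth:
  Position 0 '(': depth becomes 1
  Position 1 '(': depth becomes 2
  Position 2 '(': depth becomes 3
  Position 3 '(': depth becomes 4
  Position 4 '(': depth becomes 5
  Position 5 '(': depth becomes 6
  Position 6 '(': depth becomes 7
  Position 7 '(': depth becomes 8
  Position 8 ')': depth becomes 7
  Position 9 ')': depth becomes 6
  Position 10 ')': depth becomes 5
  Position 11 ')': depth becomes 4
  Position 12 ')': depth becomes 3
  Position 13 ')': depth becomes 2
  Position 14 ')': depth becomes 1
  Position 15 ')': depth becomes 0
Maximum depth reached: 8

8


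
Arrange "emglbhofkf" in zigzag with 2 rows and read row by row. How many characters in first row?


Zigzag "emglbhofkf" into 2 rows:
Placing characters:
  'e' => row 0
  'm' => row 1
  'g' => row 0
  'l' => row 1
  'b' => row 0
  'h' => row 1
  'o' => row 0
  'f' => row 1
  'k' => row 0
  'f' => row 1
Rows:
  Row 0: "egbok"
  Row 1: "mlhff"
First row length: 5

5


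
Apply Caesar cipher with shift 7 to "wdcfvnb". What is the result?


Caesar cipher: shift "wdcfvnb" by 7
  'w' (pos 22) + 7 = pos 3 = 'd'
  'd' (pos 3) + 7 = pos 10 = 'k'
  'c' (pos 2) + 7 = pos 9 = 'j'
  'f' (pos 5) + 7 = pos 12 = 'm'
  'v' (pos 21) + 7 = pos 2 = 'c'
  'n' (pos 13) + 7 = pos 20 = 'u'
  'b' (pos 1) + 7 = pos 8 = 'i'
Result: dkjmcui

dkjmcui


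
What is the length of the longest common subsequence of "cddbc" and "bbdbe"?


LCS of "cddbc" and "bbdbe"
DP table:
           b    b    d    b    e
      0    0    0    0    0    0
  c   0    0    0    0    0    0
  d   0    0    0    1    1    1
  d   0    0    0    1    1    1
  b   0    1    1    1    2    2
  c   0    1    1    1    2    2
LCS length = dp[5][5] = 2

2


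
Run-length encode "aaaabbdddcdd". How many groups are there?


Input: aaaabbdddcdd
Scanning for consecutive runs:
  Group 1: 'a' x 4 (positions 0-3)
  Group 2: 'b' x 2 (positions 4-5)
  Group 3: 'd' x 3 (positions 6-8)
  Group 4: 'c' x 1 (positions 9-9)
  Group 5: 'd' x 2 (positions 10-11)
Total groups: 5

5


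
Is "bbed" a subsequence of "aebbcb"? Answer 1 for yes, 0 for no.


Check if "bbed" is a subsequence of "aebbcb"
Greedy scan:
  Position 0 ('a'): no match needed
  Position 1 ('e'): no match needed
  Position 2 ('b'): matches sub[0] = 'b'
  Position 3 ('b'): matches sub[1] = 'b'
  Position 4 ('c'): no match needed
  Position 5 ('b'): no match needed
Only matched 2/4 characters => not a subsequence

0


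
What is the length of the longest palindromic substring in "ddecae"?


Input: "ddecae"
Checking substrings for palindromes:
  [0:2] "dd" (len 2) => palindrome
Longest palindromic substring: "dd" with length 2

2


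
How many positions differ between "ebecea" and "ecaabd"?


Comparing "ebecea" and "ecaabd" position by position:
  Position 0: 'e' vs 'e' => same
  Position 1: 'b' vs 'c' => DIFFER
  Position 2: 'e' vs 'a' => DIFFER
  Position 3: 'c' vs 'a' => DIFFER
  Position 4: 'e' vs 'b' => DIFFER
  Position 5: 'a' vs 'd' => DIFFER
Positions that differ: 5

5


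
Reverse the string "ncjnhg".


Input: ncjnhg
Reading characters right to left:
  Position 5: 'g'
  Position 4: 'h'
  Position 3: 'n'
  Position 2: 'j'
  Position 1: 'c'
  Position 0: 'n'
Reversed: ghnjcn

ghnjcn


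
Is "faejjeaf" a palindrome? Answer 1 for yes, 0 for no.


Input: faejjeaf
Reversed: faejjeaf
  Compare pos 0 ('f') with pos 7 ('f'): match
  Compare pos 1 ('a') with pos 6 ('a'): match
  Compare pos 2 ('e') with pos 5 ('e'): match
  Compare pos 3 ('j') with pos 4 ('j'): match
Result: palindrome

1


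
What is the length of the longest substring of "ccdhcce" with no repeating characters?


Input: "ccdhcce"
Sliding window (track last position of each char):
  Position 0 ('c'): window [0,0] length 1 -- new best
  Position 1 ('c'): repeat (last at 0), move window start to 1
  Position 1 ('c'): window [1,1] length 1
  Position 2 ('d'): window [1,2] length 2 -- new best
  Position 3 ('h'): window [1,3] length 3 -- new best
  Position 4 ('c'): repeat (last at 1), move window start to 2
  Position 4 ('c'): window [2,4] length 3
  Position 5 ('c'): repeat (last at 4), move window start to 5
  Position 5 ('c'): window [5,5] length 1
  Position 6 ('e'): window [5,6] length 2
Longest substring with no repeats: "cdh" with length 3

3


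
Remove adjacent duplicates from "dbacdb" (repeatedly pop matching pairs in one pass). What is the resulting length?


Input: dbacdb
Stack-based adjacent duplicate removal:
  Read 'd': push. Stack: d
  Read 'b': push. Stack: db
  Read 'a': push. Stack: dba
  Read 'c': push. Stack: dbac
  Read 'd': push. Stack: dbacd
  Read 'b': push. Stack: dbacdb
Final stack: "dbacdb" (length 6)

6


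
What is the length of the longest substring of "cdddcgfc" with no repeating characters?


Input: "cdddcgfc"
Sliding window (track last position of each char):
  Position 0 ('c'): window [0,0] length 1 -- new best
  Position 1 ('d'): window [0,1] length 2 -- new best
  Position 2 ('d'): repeat (last at 1), move window start to 2
  Position 2 ('d'): window [2,2] length 1
  Position 3 ('d'): repeat (last at 2), move window start to 3
  Position 3 ('d'): window [3,3] length 1
  Position 4 ('c'): window [3,4] length 2
  Position 5 ('g'): window [3,5] length 3 -- new best
  Position 6 ('f'): window [3,6] length 4 -- new best
  Position 7 ('c'): repeat (last at 4), move window start to 5
  Position 7 ('c'): window [5,7] length 3
Longest substring with no repeats: "dcgf" with length 4

4


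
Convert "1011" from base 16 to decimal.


Input: "1011" in base 16
Positional expansion:
  Digit '1' (value 1) x 16^3 = 4096
  Digit '0' (value 0) x 16^2 = 0
  Digit '1' (value 1) x 16^1 = 16
  Digit '1' (value 1) x 16^0 = 1
Sum = 4113

4113


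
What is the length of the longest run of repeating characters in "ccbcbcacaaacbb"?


Input: "ccbcbcacaaacbb"
Scanning for longest run:
  Position 1 ('c'): continues run of 'c', length=2
  Position 2 ('b'): new char, reset run to 1
  Position 3 ('c'): new char, reset run to 1
  Position 4 ('b'): new char, reset run to 1
  Position 5 ('c'): new char, reset run to 1
  Position 6 ('a'): new char, reset run to 1
  Position 7 ('c'): new char, reset run to 1
  Position 8 ('a'): new char, reset run to 1
  Position 9 ('a'): continues run of 'a', length=2
  Position 10 ('a'): continues run of 'a', length=3
  Position 11 ('c'): new char, reset run to 1
  Position 12 ('b'): new char, reset run to 1
  Position 13 ('b'): continues run of 'b', length=2
Longest run: 'a' with length 3

3


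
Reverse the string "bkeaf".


Input: bkeaf
Reading characters right to left:
  Position 4: 'f'
  Position 3: 'a'
  Position 2: 'e'
  Position 1: 'k'
  Position 0: 'b'
Reversed: faekb

faekb


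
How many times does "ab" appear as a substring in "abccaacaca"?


Searching for "ab" in "abccaacaca"
Scanning each position:
  Position 0: "ab" => MATCH
  Position 1: "bc" => no
  Position 2: "cc" => no
  Position 3: "ca" => no
  Position 4: "aa" => no
  Position 5: "ac" => no
  Position 6: "ca" => no
  Position 7: "ac" => no
  Position 8: "ca" => no
Total occurrences: 1

1


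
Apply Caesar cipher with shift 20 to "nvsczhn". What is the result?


Caesar cipher: shift "nvsczhn" by 20
  'n' (pos 13) + 20 = pos 7 = 'h'
  'v' (pos 21) + 20 = pos 15 = 'p'
  's' (pos 18) + 20 = pos 12 = 'm'
  'c' (pos 2) + 20 = pos 22 = 'w'
  'z' (pos 25) + 20 = pos 19 = 't'
  'h' (pos 7) + 20 = pos 1 = 'b'
  'n' (pos 13) + 20 = pos 7 = 'h'
Result: hpmwtbh

hpmwtbh


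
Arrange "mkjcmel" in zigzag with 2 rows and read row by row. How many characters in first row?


Zigzag "mkjcmel" into 2 rows:
Placing characters:
  'm' => row 0
  'k' => row 1
  'j' => row 0
  'c' => row 1
  'm' => row 0
  'e' => row 1
  'l' => row 0
Rows:
  Row 0: "mjml"
  Row 1: "kce"
First row length: 4

4


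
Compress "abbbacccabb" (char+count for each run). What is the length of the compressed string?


Input: abbbacccabb
Runs:
  'a' x 1 => "a1"
  'b' x 3 => "b3"
  'a' x 1 => "a1"
  'c' x 3 => "c3"
  'a' x 1 => "a1"
  'b' x 2 => "b2"
Compressed: "a1b3a1c3a1b2"
Compressed length: 12

12


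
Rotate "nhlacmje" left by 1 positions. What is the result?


Input: "nhlacmje", rotate left by 1
First 1 characters: "n"
Remaining characters: "hlacmje"
Concatenate remaining + first: "hlacmje" + "n" = "hlacmjen"

hlacmjen


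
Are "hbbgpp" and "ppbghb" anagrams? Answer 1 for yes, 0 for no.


Strings: "hbbgpp", "ppbghb"
Sorted first:  bbghpp
Sorted second: bbghpp
Sorted forms match => anagrams

1


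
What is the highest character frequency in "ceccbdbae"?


Input: ceccbdbae
Character counts:
  'a': 1
  'b': 2
  'c': 3
  'd': 1
  'e': 2
Maximum frequency: 3

3


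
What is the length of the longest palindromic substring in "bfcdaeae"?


Input: "bfcdaeae"
Checking substrings for palindromes:
  [4:7] "aea" (len 3) => palindrome
  [5:8] "eae" (len 3) => palindrome
Longest palindromic substring: "aea" with length 3

3


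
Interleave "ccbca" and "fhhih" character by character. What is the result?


Interleaving "ccbca" and "fhhih":
  Position 0: 'c' from first, 'f' from second => "cf"
  Position 1: 'c' from first, 'h' from second => "ch"
  Position 2: 'b' from first, 'h' from second => "bh"
  Position 3: 'c' from first, 'i' from second => "ci"
  Position 4: 'a' from first, 'h' from second => "ah"
Result: cfchbhciah

cfchbhciah


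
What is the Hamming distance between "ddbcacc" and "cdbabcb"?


Comparing "ddbcacc" and "cdbabcb" position by position:
  Position 0: 'd' vs 'c' => differ
  Position 1: 'd' vs 'd' => same
  Position 2: 'b' vs 'b' => same
  Position 3: 'c' vs 'a' => differ
  Position 4: 'a' vs 'b' => differ
  Position 5: 'c' vs 'c' => same
  Position 6: 'c' vs 'b' => differ
Total differences (Hamming distance): 4

4


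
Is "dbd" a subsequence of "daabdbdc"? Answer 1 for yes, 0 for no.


Check if "dbd" is a subsequence of "daabdbdc"
Greedy scan:
  Position 0 ('d'): matches sub[0] = 'd'
  Position 1 ('a'): no match needed
  Position 2 ('a'): no match needed
  Position 3 ('b'): matches sub[1] = 'b'
  Position 4 ('d'): matches sub[2] = 'd'
  Position 5 ('b'): no match needed
  Position 6 ('d'): no match needed
  Position 7 ('c'): no match needed
All 3 characters matched => is a subsequence

1


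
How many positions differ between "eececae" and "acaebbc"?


Comparing "eececae" and "acaebbc" position by position:
  Position 0: 'e' vs 'a' => DIFFER
  Position 1: 'e' vs 'c' => DIFFER
  Position 2: 'c' vs 'a' => DIFFER
  Position 3: 'e' vs 'e' => same
  Position 4: 'c' vs 'b' => DIFFER
  Position 5: 'a' vs 'b' => DIFFER
  Position 6: 'e' vs 'c' => DIFFER
Positions that differ: 6

6


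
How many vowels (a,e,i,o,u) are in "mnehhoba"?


Input: mnehhoba
Checking each character:
  'm' at position 0: consonant
  'n' at position 1: consonant
  'e' at position 2: vowel (running total: 1)
  'h' at position 3: consonant
  'h' at position 4: consonant
  'o' at position 5: vowel (running total: 2)
  'b' at position 6: consonant
  'a' at position 7: vowel (running total: 3)
Total vowels: 3

3


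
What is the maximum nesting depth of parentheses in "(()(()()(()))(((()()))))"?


Input: "(()(()()(()))(((()()))))"
Tracking depth:
  Position 0 '(': depth becomes 1
  Position 1 '(': depth becomes 2
  Position 2 ')': depth becomes 1
  Position 3 '(': depth becomes 2
  Position 4 '(': depth becomes 3
  Position 5 ')': depth becomes 2
  Position 6 '(': depth becomes 3
  Position 7 ')': depth becomes 2
  Position 8 '(': depth becomes 3
  Position 9 '(': depth becomes 4
  Position 10 ')': depth becomes 3
  Position 11 ')': depth becomes 2
  Position 12 ')': depth becomes 1
  Position 13 '(': depth becomes 2
  Position 14 '(': depth becomes 3
  Position 15 '(': depth becomes 4
  Position 16 '(': depth becomes 5
  Position 17 ')': depth becomes 4
  Position 18 '(': depth becomes 5
  Position 19 ')': depth becomes 4
  Position 20 ')': depth becomes 3
  Position 21 ')': depth becomes 2
  Position 22 ')': depth becomes 1
  Position 23 ')': depth becomes 0
Maximum depth reached: 5

5


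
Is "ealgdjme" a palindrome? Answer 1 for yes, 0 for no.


Input: ealgdjme
Reversed: emjdglae
  Compare pos 0 ('e') with pos 7 ('e'): match
  Compare pos 1 ('a') with pos 6 ('m'): MISMATCH
  Compare pos 2 ('l') with pos 5 ('j'): MISMATCH
  Compare pos 3 ('g') with pos 4 ('d'): MISMATCH
Result: not a palindrome

0


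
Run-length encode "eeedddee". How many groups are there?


Input: eeedddee
Scanning for consecutive runs:
  Group 1: 'e' x 3 (positions 0-2)
  Group 2: 'd' x 3 (positions 3-5)
  Group 3: 'e' x 2 (positions 6-7)
Total groups: 3

3


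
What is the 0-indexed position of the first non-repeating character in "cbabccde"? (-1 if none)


Input: cbabccde
Character frequencies:
  'a': 1
  'b': 2
  'c': 3
  'd': 1
  'e': 1
Scanning left to right for freq == 1:
  Position 0 ('c'): freq=3, skip
  Position 1 ('b'): freq=2, skip
  Position 2 ('a'): unique! => answer = 2

2


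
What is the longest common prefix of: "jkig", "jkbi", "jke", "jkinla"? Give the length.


Words: jkig, jkbi, jke, jkinla
  Position 0: all 'j' => match
  Position 1: all 'k' => match
  Position 2: ('i', 'b', 'e', 'i') => mismatch, stop
LCP = "jk" (length 2)

2


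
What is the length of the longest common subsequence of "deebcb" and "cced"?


LCS of "deebcb" and "cced"
DP table:
           c    c    e    d
      0    0    0    0    0
  d   0    0    0    0    1
  e   0    0    0    1    1
  e   0    0    0    1    1
  b   0    0    0    1    1
  c   0    1    1    1    1
  b   0    1    1    1    1
LCS length = dp[6][4] = 1

1


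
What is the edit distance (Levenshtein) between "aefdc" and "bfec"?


Computing edit distance: "aefdc" -> "bfec"
DP table:
           b    f    e    c
      0    1    2    3    4
  a   1    1    2    3    4
  e   2    2    2    2    3
  f   3    3    2    3    3
  d   4    4    3    3    4
  c   5    5    4    4    3
Edit distance = dp[5][4] = 3

3


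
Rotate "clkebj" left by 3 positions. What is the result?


Input: "clkebj", rotate left by 3
First 3 characters: "clk"
Remaining characters: "ebj"
Concatenate remaining + first: "ebj" + "clk" = "ebjclk"

ebjclk


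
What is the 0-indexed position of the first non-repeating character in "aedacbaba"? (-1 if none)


Input: aedacbaba
Character frequencies:
  'a': 4
  'b': 2
  'c': 1
  'd': 1
  'e': 1
Scanning left to right for freq == 1:
  Position 0 ('a'): freq=4, skip
  Position 1 ('e'): unique! => answer = 1

1


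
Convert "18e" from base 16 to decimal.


Input: "18e" in base 16
Positional expansion:
  Digit '1' (value 1) x 16^2 = 256
  Digit '8' (value 8) x 16^1 = 128
  Digit 'e' (value 14) x 16^0 = 14
Sum = 398

398


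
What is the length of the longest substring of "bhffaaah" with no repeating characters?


Input: "bhffaaah"
Sliding window (track last position of each char):
  Position 0 ('b'): window [0,0] length 1 -- new best
  Position 1 ('h'): window [0,1] length 2 -- new best
  Position 2 ('f'): window [0,2] length 3 -- new best
  Position 3 ('f'): repeat (last at 2), move window start to 3
  Position 3 ('f'): window [3,3] length 1
  Position 4 ('a'): window [3,4] length 2
  Position 5 ('a'): repeat (last at 4), move window start to 5
  Position 5 ('a'): window [5,5] length 1
  Position 6 ('a'): repeat (last at 5), move window start to 6
  Position 6 ('a'): window [6,6] length 1
  Position 7 ('h'): window [6,7] length 2
Longest substring with no repeats: "bhf" with length 3

3


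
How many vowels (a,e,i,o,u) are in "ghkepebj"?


Input: ghkepebj
Checking each character:
  'g' at position 0: consonant
  'h' at position 1: consonant
  'k' at position 2: consonant
  'e' at position 3: vowel (running total: 1)
  'p' at position 4: consonant
  'e' at position 5: vowel (running total: 2)
  'b' at position 6: consonant
  'j' at position 7: consonant
Total vowels: 2

2


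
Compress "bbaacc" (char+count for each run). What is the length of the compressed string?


Input: bbaacc
Runs:
  'b' x 2 => "b2"
  'a' x 2 => "a2"
  'c' x 2 => "c2"
Compressed: "b2a2c2"
Compressed length: 6

6


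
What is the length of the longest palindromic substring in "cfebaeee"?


Input: "cfebaeee"
Checking substrings for palindromes:
  [5:8] "eee" (len 3) => palindrome
  [5:7] "ee" (len 2) => palindrome
  [6:8] "ee" (len 2) => palindrome
Longest palindromic substring: "eee" with length 3

3


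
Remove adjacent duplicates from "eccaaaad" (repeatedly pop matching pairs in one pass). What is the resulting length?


Input: eccaaaad
Stack-based adjacent duplicate removal:
  Read 'e': push. Stack: e
  Read 'c': push. Stack: ec
  Read 'c': matches stack top 'c' => pop. Stack: e
  Read 'a': push. Stack: ea
  Read 'a': matches stack top 'a' => pop. Stack: e
  Read 'a': push. Stack: ea
  Read 'a': matches stack top 'a' => pop. Stack: e
  Read 'd': push. Stack: ed
Final stack: "ed" (length 2)

2


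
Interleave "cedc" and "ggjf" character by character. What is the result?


Interleaving "cedc" and "ggjf":
  Position 0: 'c' from first, 'g' from second => "cg"
  Position 1: 'e' from first, 'g' from second => "eg"
  Position 2: 'd' from first, 'j' from second => "dj"
  Position 3: 'c' from first, 'f' from second => "cf"
Result: cgegdjcf

cgegdjcf


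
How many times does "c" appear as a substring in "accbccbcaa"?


Searching for "c" in "accbccbcaa"
Scanning each position:
  Position 0: "a" => no
  Position 1: "c" => MATCH
  Position 2: "c" => MATCH
  Position 3: "b" => no
  Position 4: "c" => MATCH
  Position 5: "c" => MATCH
  Position 6: "b" => no
  Position 7: "c" => MATCH
  Position 8: "a" => no
  Position 9: "a" => no
Total occurrences: 5

5


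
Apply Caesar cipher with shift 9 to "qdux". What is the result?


Caesar cipher: shift "qdux" by 9
  'q' (pos 16) + 9 = pos 25 = 'z'
  'd' (pos 3) + 9 = pos 12 = 'm'
  'u' (pos 20) + 9 = pos 3 = 'd'
  'x' (pos 23) + 9 = pos 6 = 'g'
Result: zmdg

zmdg


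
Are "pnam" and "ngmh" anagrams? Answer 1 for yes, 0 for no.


Strings: "pnam", "ngmh"
Sorted first:  amnp
Sorted second: ghmn
Differ at position 0: 'a' vs 'g' => not anagrams

0


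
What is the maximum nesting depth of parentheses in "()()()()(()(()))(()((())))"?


Input: "()()()()(()(()))(()((())))"
Tracking depth:
  Position 0 '(': depth becomes 1
  Position 1 ')': depth becomes 0
  Position 2 '(': depth becomes 1
  Position 3 ')': depth becomes 0
  Position 4 '(': depth becomes 1
  Position 5 ')': depth becomes 0
  Position 6 '(': depth becomes 1
  Position 7 ')': depth becomes 0
  Position 8 '(': depth becomes 1
  Position 9 '(': depth becomes 2
  Position 10 ')': depth becomes 1
  Position 11 '(': depth becomes 2
  Position 12 '(': depth becomes 3
  Position 13 ')': depth becomes 2
  Position 14 ')': depth becomes 1
  Position 15 ')': depth becomes 0
  Position 16 '(': depth becomes 1
  Position 17 '(': depth becomes 2
  Position 18 ')': depth becomes 1
  Position 19 '(': depth becomes 2
  Position 20 '(': depth becomes 3
  Position 21 '(': depth becomes 4
  Position 22 ')': depth becomes 3
  Position 23 ')': depth becomes 2
  Position 24 ')': depth becomes 1
  Position 25 ')': depth becomes 0
Maximum depth reached: 4

4


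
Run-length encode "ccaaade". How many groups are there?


Input: ccaaade
Scanning for consecutive runs:
  Group 1: 'c' x 2 (positions 0-1)
  Group 2: 'a' x 3 (positions 2-4)
  Group 3: 'd' x 1 (positions 5-5)
  Group 4: 'e' x 1 (positions 6-6)
Total groups: 4

4


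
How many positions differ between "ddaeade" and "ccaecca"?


Comparing "ddaeade" and "ccaecca" position by position:
  Position 0: 'd' vs 'c' => DIFFER
  Position 1: 'd' vs 'c' => DIFFER
  Position 2: 'a' vs 'a' => same
  Position 3: 'e' vs 'e' => same
  Position 4: 'a' vs 'c' => DIFFER
  Position 5: 'd' vs 'c' => DIFFER
  Position 6: 'e' vs 'a' => DIFFER
Positions that differ: 5

5


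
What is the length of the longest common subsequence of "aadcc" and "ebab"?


LCS of "aadcc" and "ebab"
DP table:
           e    b    a    b
      0    0    0    0    0
  a   0    0    0    1    1
  a   0    0    0    1    1
  d   0    0    0    1    1
  c   0    0    0    1    1
  c   0    0    0    1    1
LCS length = dp[5][4] = 1

1
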